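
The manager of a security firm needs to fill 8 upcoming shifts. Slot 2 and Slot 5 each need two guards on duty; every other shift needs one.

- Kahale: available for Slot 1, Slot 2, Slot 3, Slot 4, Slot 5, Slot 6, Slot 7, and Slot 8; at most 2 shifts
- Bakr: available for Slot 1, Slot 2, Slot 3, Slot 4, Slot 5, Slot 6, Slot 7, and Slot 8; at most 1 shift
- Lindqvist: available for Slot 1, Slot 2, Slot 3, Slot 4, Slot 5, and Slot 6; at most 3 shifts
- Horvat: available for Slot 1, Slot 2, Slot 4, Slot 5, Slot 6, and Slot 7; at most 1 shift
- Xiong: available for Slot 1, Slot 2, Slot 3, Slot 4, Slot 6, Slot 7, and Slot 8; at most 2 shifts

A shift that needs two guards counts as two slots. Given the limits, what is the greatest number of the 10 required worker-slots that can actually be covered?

Total capacity across all guards is 2+1+3+1+2 = 9, and 10 slots are needed, so at most 9 can be filled.
An assignment achieving 9: Slot 1→Lindqvist, Slot 2→Lindqvist+Xiong, Slot 3→Kahale, Slot 4→Xiong, Slot 5→Bakr+Lindqvist, Slot 7→Horvat, Slot 8→Kahale.
Loads: Kahale 2/2, Bakr 1/1, Lindqvist 3/3, Horvat 1/1, Xiong 2/2.

9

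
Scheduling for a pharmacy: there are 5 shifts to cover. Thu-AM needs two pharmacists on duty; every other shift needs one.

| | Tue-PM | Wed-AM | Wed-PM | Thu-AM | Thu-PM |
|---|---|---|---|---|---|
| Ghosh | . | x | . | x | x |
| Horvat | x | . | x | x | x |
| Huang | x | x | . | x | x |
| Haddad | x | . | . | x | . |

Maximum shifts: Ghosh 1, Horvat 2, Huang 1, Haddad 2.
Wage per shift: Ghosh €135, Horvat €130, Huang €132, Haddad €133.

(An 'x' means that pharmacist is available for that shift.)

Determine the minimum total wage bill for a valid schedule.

Wed-PM can only be covered by Horvat, so that assignment is forced.
Picking the cheapest available pharmacist for each shift independently would cost €784, but that ignores the shift limits.
An optimal schedule: Tue-PM→Haddad, Wed-AM→Ghosh, Wed-PM→Horvat, Thu-AM→Huang+Haddad, Thu-PM→Horvat.
Total: 133 + 135 + 130 + 132 + 133 + 130 = €793.

€793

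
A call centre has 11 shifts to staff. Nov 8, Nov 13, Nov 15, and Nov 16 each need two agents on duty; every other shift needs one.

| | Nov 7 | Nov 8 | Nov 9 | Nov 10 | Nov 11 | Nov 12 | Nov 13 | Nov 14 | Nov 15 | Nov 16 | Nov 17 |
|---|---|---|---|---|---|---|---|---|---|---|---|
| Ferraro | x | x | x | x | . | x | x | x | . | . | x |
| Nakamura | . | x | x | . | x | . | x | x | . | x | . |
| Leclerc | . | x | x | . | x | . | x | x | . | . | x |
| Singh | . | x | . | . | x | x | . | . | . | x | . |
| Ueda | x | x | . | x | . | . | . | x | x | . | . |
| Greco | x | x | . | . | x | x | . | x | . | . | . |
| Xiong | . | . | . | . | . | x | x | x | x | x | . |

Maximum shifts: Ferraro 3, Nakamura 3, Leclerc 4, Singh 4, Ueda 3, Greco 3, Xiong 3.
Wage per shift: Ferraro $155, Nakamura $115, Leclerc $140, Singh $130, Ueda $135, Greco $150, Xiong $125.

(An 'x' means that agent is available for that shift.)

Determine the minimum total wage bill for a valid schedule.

Nov 15 can only be covered by Ueda and Xiong, so that assignment is forced.
Picking the cheapest available agent for each shift independently would cost $1865, but that ignores the shift limits.
An optimal schedule: Nov 7→Ueda, Nov 8→Singh+Leclerc, Nov 9→Nakamura, Nov 10→Ueda, Nov 11→Singh, Nov 12→Singh, Nov 13→Nakamura+Xiong, Nov 14→Xiong, Nov 15→Xiong+Ueda, Nov 16→Nakamura+Singh, Nov 17→Leclerc.
Total: 135 + 130 + 140 + 115 + 135 + 130 + 130 + 115 + 125 + 125 + 125 + 135 + 115 + 130 + 140 = $1925.

$1925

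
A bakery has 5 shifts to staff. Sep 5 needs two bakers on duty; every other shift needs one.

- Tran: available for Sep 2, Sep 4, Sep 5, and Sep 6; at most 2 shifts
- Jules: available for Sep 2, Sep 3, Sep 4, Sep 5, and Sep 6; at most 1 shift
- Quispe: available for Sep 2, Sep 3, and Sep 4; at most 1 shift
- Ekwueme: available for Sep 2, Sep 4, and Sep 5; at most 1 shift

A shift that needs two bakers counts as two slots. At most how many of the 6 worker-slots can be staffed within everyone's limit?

5

Total capacity across all bakers is 2+1+1+1 = 5, and 6 slots are needed, so at most 5 can be filled.
An assignment achieving 5: Sep 2→Quispe, Sep 3→Jules, Sep 5→Tran+Ekwueme, Sep 6→Tran.
Loads: Tran 2/2, Jules 1/1, Quispe 1/1, Ekwueme 1/1.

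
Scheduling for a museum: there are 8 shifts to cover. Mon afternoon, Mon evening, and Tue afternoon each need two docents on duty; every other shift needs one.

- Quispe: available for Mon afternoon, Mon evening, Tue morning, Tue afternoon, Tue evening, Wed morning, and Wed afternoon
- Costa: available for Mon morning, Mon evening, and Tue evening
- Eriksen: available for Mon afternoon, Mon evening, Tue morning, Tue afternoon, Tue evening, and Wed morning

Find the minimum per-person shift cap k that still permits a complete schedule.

4

With 3 docents and 11 worker-slots to fill, someone must work at least ⌈11/3⌉ = 4 shifts, so k ≥ 4.
k = 4 works: Mon morning→Costa, Mon afternoon→Quispe+Eriksen, Mon evening→Costa+Eriksen, Tue morning→Quispe, Tue afternoon→Quispe+Eriksen, Tue evening→Costa, Wed morning→Eriksen, Wed afternoon→Quispe.
Loads: Quispe 4, Costa 3, Eriksen 4 — all ≤ 4.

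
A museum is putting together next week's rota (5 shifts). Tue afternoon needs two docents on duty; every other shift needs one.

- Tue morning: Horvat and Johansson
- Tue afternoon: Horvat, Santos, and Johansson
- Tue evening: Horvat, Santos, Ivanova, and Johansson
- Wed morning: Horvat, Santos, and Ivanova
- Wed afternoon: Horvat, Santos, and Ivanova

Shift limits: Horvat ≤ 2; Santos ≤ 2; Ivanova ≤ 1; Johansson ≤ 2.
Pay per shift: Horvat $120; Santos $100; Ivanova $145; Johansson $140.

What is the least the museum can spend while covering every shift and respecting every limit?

$720

Picking the cheapest available docent for each shift independently would cost $640, but that ignores the shift limits.
An optimal schedule: Tue morning→Horvat, Tue afternoon→Santos+Johansson, Tue evening→Johansson, Wed morning→Santos, Wed afternoon→Horvat.
Total: 120 + 100 + 140 + 140 + 100 + 120 = $720.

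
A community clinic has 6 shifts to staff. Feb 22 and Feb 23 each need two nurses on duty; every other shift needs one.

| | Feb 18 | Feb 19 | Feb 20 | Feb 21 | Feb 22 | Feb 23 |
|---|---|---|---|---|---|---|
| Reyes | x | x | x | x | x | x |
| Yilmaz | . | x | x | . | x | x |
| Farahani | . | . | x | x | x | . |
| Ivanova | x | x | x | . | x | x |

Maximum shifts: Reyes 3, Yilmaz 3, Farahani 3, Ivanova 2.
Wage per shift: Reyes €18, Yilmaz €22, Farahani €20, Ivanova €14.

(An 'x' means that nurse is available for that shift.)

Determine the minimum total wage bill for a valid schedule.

Picking the cheapest available nurse for each shift independently would cost €124, but that ignores the shift limits.
An optimal schedule: Feb 18→Ivanova, Feb 19→Reyes, Feb 20→Farahani, Feb 21→Farahani, Feb 22→Reyes+Farahani, Feb 23→Ivanova+Reyes.
Total: 14 + 18 + 20 + 20 + 18 + 20 + 14 + 18 = €142.

€142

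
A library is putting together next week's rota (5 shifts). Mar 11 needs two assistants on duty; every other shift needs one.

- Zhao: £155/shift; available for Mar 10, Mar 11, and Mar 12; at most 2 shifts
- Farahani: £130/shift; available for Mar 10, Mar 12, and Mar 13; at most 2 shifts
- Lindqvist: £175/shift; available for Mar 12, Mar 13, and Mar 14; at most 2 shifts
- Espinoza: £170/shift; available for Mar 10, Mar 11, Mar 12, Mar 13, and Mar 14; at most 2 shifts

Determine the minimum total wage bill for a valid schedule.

£910

Mar 11 can only be covered by Zhao and Espinoza, so that assignment is forced.
Picking the cheapest available assistant for each shift independently would cost £885, but that ignores the shift limits.
An optimal schedule: Mar 10→Farahani, Mar 11→Zhao+Espinoza, Mar 12→Zhao, Mar 13→Farahani, Mar 14→Espinoza.
Total: 130 + 155 + 170 + 155 + 130 + 170 = £910.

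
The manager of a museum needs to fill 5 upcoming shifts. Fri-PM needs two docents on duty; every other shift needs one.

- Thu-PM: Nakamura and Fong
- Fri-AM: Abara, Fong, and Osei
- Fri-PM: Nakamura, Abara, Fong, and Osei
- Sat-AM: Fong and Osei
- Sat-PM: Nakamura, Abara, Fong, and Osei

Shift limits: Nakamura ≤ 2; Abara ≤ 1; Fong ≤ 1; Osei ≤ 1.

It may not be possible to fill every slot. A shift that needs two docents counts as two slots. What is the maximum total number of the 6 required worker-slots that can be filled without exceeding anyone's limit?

Total capacity across all docents is 2+1+1+1 = 5, and 6 slots are needed, so at most 5 can be filled.
An assignment achieving 5: Thu-PM→Nakamura, Fri-AM→Abara, Fri-PM→Nakamura+Osei, Sat-AM→Fong.
Loads: Nakamura 2/2, Abara 1/1, Fong 1/1, Osei 1/1.

5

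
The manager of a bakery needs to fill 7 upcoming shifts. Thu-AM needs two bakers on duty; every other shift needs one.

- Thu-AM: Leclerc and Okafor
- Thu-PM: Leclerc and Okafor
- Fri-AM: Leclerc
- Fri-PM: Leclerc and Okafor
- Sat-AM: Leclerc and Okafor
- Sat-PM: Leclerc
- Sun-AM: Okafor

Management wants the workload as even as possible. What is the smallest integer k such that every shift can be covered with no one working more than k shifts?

4

With 2 bakers and 8 worker-slots to fill, someone must work at least ⌈8/2⌉ = 4 shifts, so k ≥ 4.
k = 4 works: Thu-AM→Leclerc+Okafor, Thu-PM→Leclerc, Fri-AM→Leclerc, Fri-PM→Okafor, Sat-AM→Okafor, Sat-PM→Leclerc, Sun-AM→Okafor.
Loads: Leclerc 4, Okafor 4 — all ≤ 4.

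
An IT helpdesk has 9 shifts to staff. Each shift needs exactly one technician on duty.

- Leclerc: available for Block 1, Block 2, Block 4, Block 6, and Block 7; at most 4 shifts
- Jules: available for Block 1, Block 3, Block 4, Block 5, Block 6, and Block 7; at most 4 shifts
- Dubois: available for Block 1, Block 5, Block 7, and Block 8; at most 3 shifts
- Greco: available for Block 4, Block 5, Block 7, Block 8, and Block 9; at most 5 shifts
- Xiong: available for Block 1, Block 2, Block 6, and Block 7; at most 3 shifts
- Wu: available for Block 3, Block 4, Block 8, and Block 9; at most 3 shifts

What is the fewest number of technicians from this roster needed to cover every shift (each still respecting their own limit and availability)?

9 slots to fill and no one can take more than 5, so at least ⌈9/5⌉ = 2 technicians are needed.
No set of 2 technicians can cover every shift (each such set leaves at least one shift with no one available or exceeds a cap).
Leclerc, Jules, and Greco alone can cover everything: Block 1→Leclerc, Block 2→Leclerc, Block 3→Jules, Block 4→Leclerc, Block 5→Jules, Block 6→Leclerc, Block 7→Jules, Block 8→Greco, Block 9→Greco.

3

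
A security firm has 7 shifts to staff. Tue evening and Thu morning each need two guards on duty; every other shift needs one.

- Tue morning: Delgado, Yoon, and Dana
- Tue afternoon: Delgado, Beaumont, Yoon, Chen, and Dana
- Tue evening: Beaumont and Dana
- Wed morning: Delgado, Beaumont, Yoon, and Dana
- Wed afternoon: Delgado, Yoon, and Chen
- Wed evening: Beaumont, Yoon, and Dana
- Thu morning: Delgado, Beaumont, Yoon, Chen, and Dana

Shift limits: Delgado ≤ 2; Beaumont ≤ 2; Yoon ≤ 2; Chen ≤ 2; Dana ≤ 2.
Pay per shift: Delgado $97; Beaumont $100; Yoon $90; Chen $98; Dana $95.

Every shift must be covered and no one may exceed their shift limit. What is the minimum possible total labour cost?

$860

Tue evening can only be covered by Beaumont and Dana, so that assignment is forced.
Picking the cheapest available guard for each shift independently would cost $830, but that ignores the shift limits.
An optimal schedule: Tue morning→Yoon, Tue afternoon→Chen, Tue evening→Dana+Beaumont, Wed morning→Delgado, Wed afternoon→Yoon, Wed evening→Dana, Thu morning→Delgado+Chen.
Total: 90 + 98 + 95 + 100 + 97 + 90 + 95 + 97 + 98 = $860.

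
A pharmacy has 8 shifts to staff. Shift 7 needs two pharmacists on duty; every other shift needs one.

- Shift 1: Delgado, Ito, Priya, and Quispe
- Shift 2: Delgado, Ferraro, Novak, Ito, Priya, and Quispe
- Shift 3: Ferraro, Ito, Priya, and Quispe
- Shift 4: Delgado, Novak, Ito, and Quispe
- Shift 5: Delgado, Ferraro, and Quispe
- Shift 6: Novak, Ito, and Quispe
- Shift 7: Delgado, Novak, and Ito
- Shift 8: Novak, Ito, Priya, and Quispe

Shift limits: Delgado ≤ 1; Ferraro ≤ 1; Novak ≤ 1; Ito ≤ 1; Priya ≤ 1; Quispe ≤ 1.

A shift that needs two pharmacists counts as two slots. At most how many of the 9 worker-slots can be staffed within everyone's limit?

6

Total capacity across all pharmacists is 1+1+1+1+1+1 = 6, and 9 slots are needed, so at most 6 can be filled.
An assignment achieving 6: Shift 1→Priya, Shift 3→Ferraro, Shift 4→Quispe, Shift 5→Delgado, Shift 6→Novak, Shift 7→Ito.
Loads: Delgado 1/1, Ferraro 1/1, Novak 1/1, Ito 1/1, Priya 1/1, Quispe 1/1.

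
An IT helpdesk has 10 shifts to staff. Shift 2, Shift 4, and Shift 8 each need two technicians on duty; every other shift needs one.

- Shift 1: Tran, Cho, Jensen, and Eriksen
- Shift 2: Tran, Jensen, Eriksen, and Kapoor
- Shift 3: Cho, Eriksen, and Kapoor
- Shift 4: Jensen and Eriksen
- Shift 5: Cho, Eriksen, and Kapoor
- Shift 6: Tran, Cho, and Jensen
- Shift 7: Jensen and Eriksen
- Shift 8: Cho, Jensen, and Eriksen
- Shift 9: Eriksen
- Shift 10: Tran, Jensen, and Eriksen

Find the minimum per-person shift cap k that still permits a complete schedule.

3

With 5 technicians and 13 worker-slots to fill, someone must work at least ⌈13/5⌉ = 3 shifts, so k ≥ 3.
k = 3 works: Shift 1→Tran, Shift 2→Eriksen+Kapoor, Shift 3→Cho, Shift 4→Jensen+Eriksen, Shift 5→Cho, Shift 6→Tran, Shift 7→Jensen, Shift 8→Cho+Jensen, Shift 9→Eriksen, Shift 10→Tran.
Loads: Tran 3, Cho 3, Jensen 3, Eriksen 3, Kapoor 1 — all ≤ 3.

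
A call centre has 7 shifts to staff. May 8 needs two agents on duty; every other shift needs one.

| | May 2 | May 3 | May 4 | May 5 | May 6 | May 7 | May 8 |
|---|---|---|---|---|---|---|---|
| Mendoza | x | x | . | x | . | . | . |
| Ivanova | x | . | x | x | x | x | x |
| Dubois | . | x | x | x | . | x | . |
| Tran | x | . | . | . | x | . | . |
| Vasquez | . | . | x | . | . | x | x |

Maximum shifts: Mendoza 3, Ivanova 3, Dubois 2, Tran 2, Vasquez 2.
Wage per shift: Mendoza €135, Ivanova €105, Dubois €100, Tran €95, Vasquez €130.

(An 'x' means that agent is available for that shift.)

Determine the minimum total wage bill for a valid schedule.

€835

May 8 can only be covered by Ivanova and Vasquez, so that assignment is forced.
Picking the cheapest available agent for each shift independently would cost €825, but that ignores the shift limits.
An optimal schedule: May 2→Tran, May 3→Dubois, May 4→Dubois, May 5→Ivanova, May 6→Tran, May 7→Ivanova, May 8→Ivanova+Vasquez.
Total: 95 + 100 + 100 + 105 + 95 + 105 + 105 + 130 = €835.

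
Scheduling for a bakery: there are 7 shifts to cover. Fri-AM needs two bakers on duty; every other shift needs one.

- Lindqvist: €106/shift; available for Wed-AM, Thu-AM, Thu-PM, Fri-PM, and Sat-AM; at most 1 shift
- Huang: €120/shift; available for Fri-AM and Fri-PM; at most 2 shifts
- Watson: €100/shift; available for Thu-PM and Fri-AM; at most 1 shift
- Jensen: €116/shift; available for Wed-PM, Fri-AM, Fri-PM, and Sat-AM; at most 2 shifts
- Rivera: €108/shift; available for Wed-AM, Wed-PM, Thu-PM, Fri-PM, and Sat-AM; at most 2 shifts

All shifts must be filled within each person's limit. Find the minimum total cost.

€894

Thu-AM can only be covered by Lindqvist, so that assignment is forced.
Picking the cheapest available baker for each shift independently would cost €848, but that ignores the shift limits.
An optimal schedule: Wed-AM→Rivera, Wed-PM→Jensen, Thu-AM→Lindqvist, Thu-PM→Watson, Fri-AM→Huang+Jensen, Fri-PM→Huang, Sat-AM→Rivera.
Total: 108 + 116 + 106 + 100 + 120 + 116 + 120 + 108 = €894.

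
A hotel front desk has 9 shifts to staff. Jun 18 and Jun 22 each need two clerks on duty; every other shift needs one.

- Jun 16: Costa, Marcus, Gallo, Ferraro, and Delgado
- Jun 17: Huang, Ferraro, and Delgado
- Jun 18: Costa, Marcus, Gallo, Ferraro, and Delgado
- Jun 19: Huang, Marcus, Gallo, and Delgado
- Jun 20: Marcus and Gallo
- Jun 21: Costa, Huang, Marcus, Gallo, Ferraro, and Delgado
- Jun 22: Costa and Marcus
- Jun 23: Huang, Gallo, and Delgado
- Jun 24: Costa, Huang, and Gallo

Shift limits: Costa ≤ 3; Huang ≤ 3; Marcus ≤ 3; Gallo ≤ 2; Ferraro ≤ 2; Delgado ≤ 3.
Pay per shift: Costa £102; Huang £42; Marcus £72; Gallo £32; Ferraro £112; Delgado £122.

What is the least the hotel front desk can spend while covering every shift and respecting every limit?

Jun 22 can only be covered by Costa and Marcus, so that assignment is forced.
Picking the cheapest available clerk for each shift independently would cost £512, but that ignores the shift limits.
An optimal schedule: Jun 16→Marcus, Jun 17→Huang, Jun 18→Marcus+Costa, Jun 19→Huang, Jun 20→Gallo, Jun 21→Costa, Jun 22→Marcus+Costa, Jun 23→Gallo, Jun 24→Huang.
Total: 72 + 42 + 72 + 102 + 42 + 32 + 102 + 72 + 102 + 32 + 42 = £712.

£712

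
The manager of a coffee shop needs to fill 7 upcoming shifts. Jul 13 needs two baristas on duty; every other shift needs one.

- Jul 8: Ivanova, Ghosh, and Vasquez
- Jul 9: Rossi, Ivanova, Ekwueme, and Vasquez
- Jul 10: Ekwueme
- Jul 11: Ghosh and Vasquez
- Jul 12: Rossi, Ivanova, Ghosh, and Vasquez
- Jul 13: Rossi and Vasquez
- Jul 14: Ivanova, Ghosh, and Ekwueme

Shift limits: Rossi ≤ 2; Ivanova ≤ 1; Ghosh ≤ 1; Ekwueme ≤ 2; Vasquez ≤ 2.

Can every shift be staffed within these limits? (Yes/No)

Yes

Jul 10 can only be covered by Ekwueme, so that assignment is forced.
Jul 13 can only be covered by Rossi and Vasquez, so that assignment is forced.
One valid schedule: Jul 8→Ivanova, Jul 9→Rossi, Jul 10→Ekwueme, Jul 11→Ghosh, Jul 12→Vasquez, Jul 13→Rossi+Vasquez, Jul 14→Ekwueme.
Loads: Rossi 2/2, Ivanova 1/1, Ghosh 1/1, Ekwueme 2/2, Vasquez 2/2 — all within limits.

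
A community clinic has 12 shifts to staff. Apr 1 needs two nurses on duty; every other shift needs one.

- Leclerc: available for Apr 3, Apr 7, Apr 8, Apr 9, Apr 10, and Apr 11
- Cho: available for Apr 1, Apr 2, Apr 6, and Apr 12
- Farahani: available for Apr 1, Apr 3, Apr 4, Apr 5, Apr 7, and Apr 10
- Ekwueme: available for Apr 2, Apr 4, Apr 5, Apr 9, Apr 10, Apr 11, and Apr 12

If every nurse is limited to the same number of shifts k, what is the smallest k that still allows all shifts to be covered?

4

With 4 nurses and 13 worker-slots to fill, someone must work at least ⌈13/4⌉ = 4 shifts, so k ≥ 4.
k = 4 works: Apr 1→Cho+Farahani, Apr 2→Cho, Apr 3→Leclerc, Apr 4→Farahani, Apr 5→Farahani, Apr 6→Cho, Apr 7→Leclerc, Apr 8→Leclerc, Apr 9→Leclerc, Apr 10→Farahani, Apr 11→Ekwueme, Apr 12→Cho.
Loads: Leclerc 4, Cho 4, Farahani 4, Ekwueme 1 — all ≤ 4.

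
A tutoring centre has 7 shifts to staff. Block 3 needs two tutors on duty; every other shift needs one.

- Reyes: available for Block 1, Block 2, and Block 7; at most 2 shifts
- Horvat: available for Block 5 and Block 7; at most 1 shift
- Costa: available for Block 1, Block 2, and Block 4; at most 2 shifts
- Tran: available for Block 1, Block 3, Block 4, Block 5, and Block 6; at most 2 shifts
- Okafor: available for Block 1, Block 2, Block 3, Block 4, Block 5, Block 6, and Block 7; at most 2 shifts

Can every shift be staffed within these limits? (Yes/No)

Yes

Block 3 can only be covered by Tran and Okafor, so that assignment is forced.
One valid schedule: Block 1→Costa, Block 2→Reyes, Block 3→Tran+Okafor, Block 4→Costa, Block 5→Horvat, Block 6→Tran, Block 7→Reyes.
Loads: Reyes 2/2, Horvat 1/1, Costa 2/2, Tran 2/2, Okafor 1/2 — all within limits.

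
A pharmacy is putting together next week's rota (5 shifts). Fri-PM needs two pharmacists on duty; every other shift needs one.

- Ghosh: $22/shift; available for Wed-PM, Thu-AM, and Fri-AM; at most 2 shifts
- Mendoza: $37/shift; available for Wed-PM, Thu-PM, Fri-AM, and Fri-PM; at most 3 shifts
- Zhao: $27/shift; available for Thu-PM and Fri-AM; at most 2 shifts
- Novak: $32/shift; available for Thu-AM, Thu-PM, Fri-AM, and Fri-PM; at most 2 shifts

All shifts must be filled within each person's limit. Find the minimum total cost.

Fri-PM can only be covered by Mendoza and Novak, so that assignment is forced.
Picking the cheapest available pharmacist for each shift independently would cost $162, but that ignores the shift limits.
An optimal schedule: Wed-PM→Ghosh, Thu-AM→Ghosh, Thu-PM→Zhao, Fri-AM→Zhao, Fri-PM→Novak+Mendoza.
Total: 22 + 22 + 27 + 27 + 32 + 37 = $167.

$167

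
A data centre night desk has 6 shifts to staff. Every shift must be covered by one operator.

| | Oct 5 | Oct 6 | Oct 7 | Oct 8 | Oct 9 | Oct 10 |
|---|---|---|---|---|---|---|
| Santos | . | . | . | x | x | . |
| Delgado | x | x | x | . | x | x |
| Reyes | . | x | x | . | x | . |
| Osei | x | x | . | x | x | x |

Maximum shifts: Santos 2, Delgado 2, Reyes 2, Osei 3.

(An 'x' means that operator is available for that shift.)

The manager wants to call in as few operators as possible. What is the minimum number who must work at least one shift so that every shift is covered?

3

6 slots to fill and no one can take more than 3, so at least ⌈6/3⌉ = 2 operators are needed.
Any 2 operators together have capacity at most 3+2 = 5 < 6 slots, so 2 can never suffice.
Santos, Delgado, and Reyes alone can cover everything: Oct 5→Delgado, Oct 6→Reyes, Oct 7→Reyes, Oct 8→Santos, Oct 9→Santos, Oct 10→Delgado.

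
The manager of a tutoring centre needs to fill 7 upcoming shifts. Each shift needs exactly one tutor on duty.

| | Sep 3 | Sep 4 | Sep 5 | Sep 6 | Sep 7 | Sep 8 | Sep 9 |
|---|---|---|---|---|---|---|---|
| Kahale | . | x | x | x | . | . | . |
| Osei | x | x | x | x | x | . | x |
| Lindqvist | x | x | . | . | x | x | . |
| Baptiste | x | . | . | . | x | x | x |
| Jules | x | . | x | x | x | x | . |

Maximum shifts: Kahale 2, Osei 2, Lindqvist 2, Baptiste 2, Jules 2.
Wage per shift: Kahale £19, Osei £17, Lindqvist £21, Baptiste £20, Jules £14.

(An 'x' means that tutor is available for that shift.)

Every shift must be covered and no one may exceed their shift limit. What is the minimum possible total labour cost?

£120

Picking the cheapest available tutor for each shift independently would cost £104, but that ignores the shift limits.
An optimal schedule: Sep 3→Jules, Sep 4→Osei, Sep 5→Kahale, Sep 6→Kahale, Sep 7→Baptiste, Sep 8→Jules, Sep 9→Osei.
Total: 14 + 17 + 19 + 19 + 20 + 14 + 17 = £120.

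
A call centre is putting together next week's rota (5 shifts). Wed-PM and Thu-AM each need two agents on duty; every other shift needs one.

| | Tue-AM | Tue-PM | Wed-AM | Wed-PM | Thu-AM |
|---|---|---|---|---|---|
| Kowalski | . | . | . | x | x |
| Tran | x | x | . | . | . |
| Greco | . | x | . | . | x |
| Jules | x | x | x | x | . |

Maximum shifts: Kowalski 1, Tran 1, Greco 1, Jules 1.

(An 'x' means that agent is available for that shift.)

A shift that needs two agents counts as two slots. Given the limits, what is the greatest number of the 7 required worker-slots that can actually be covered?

4

Total capacity across all agents is 1+1+1+1 = 4, and 7 slots are needed, so at most 4 can be filled.
An assignment achieving 4: Tue-AM→Tran, Wed-AM→Jules, Wed-PM→Kowalski, Thu-AM→Greco.
Loads: Kowalski 1/1, Tran 1/1, Greco 1/1, Jules 1/1.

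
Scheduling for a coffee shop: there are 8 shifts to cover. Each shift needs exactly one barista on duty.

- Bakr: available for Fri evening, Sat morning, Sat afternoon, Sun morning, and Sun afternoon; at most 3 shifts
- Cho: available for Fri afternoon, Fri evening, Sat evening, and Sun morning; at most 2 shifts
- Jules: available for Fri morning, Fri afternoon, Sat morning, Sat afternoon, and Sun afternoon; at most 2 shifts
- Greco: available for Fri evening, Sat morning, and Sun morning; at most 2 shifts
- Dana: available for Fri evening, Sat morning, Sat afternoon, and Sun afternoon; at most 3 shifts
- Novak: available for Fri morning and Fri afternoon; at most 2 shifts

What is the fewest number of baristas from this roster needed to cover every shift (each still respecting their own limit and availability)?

4

8 slots to fill and no one can take more than 3, so at least ⌈8/3⌉ = 3 baristas are needed.
No set of 3 baristas can cover every shift (each such set leaves at least one shift with no one available or exceeds a cap).
Bakr, Cho, Jules, and Greco alone can cover everything: Fri morning→Jules, Fri afternoon→Cho, Fri evening→Bakr, Sat morning→Jules, Sat afternoon→Bakr, Sat evening→Cho, Sun morning→Greco, Sun afternoon→Bakr.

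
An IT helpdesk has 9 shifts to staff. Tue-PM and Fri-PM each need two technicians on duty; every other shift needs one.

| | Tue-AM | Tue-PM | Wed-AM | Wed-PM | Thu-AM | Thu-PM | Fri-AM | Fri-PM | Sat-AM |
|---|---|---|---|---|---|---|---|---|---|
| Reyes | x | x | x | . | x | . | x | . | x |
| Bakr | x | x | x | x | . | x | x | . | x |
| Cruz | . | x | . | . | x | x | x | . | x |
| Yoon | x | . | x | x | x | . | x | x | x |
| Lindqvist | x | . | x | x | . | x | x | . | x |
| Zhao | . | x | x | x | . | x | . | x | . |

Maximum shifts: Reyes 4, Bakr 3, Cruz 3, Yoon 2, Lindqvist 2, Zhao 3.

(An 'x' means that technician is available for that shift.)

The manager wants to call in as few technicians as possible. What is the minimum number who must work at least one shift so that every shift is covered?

4

11 slots to fill and no one can take more than 4, so at least ⌈11/4⌉ = 3 technicians are needed.
Any 3 technicians together have capacity at most 4+3+3 = 10 < 11 slots, so 3 can never suffice.
Reyes, Bakr, Yoon, and Zhao alone can cover everything: Tue-AM→Reyes, Tue-PM→Reyes+Bakr, Wed-AM→Zhao, Wed-PM→Bakr, Thu-AM→Reyes, Thu-PM→Bakr, Fri-AM→Reyes, Fri-PM→Yoon+Zhao, Sat-AM→Yoon.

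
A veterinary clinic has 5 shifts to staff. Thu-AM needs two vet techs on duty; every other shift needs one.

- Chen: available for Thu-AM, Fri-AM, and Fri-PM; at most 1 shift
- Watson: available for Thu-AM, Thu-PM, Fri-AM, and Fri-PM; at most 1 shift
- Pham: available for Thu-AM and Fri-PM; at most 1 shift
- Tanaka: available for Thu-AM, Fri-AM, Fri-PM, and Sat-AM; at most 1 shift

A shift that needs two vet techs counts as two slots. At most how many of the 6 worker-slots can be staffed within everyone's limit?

Total capacity across all vet techs is 1+1+1+1 = 4, and 6 slots are needed, so at most 4 can be filled.
An assignment achieving 4: Thu-AM→Pham, Thu-PM→Watson, Fri-AM→Chen, Sat-AM→Tanaka.
Loads: Chen 1/1, Watson 1/1, Pham 1/1, Tanaka 1/1.

4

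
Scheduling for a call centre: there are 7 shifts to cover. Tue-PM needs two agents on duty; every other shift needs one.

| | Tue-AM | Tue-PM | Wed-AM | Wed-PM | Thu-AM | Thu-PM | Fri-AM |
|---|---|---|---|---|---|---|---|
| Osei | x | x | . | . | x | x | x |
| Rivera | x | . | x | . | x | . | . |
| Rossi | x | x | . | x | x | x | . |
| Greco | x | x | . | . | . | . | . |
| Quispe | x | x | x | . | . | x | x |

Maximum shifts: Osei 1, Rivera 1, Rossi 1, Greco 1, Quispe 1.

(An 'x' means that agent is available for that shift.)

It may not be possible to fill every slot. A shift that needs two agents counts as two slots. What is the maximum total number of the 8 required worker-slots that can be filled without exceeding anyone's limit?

Total capacity across all agents is 1+1+1+1+1 = 5, and 8 slots are needed, so at most 5 can be filled.
An assignment achieving 5: Tue-PM→Greco, Wed-AM→Rivera, Wed-PM→Rossi, Thu-PM→Quispe, Fri-AM→Osei.
Loads: Osei 1/1, Rivera 1/1, Rossi 1/1, Greco 1/1, Quispe 1/1.

5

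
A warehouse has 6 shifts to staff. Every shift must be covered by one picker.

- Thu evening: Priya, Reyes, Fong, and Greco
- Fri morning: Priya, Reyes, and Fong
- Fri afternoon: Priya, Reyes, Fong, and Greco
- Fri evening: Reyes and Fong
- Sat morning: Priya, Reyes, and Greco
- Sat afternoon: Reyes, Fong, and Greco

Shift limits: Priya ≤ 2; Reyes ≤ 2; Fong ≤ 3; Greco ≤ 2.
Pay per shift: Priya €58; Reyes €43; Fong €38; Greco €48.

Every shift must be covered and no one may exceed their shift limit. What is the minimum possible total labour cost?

€248

Picking the cheapest available picker for each shift independently would cost €233, but that ignores the shift limits.
An optimal schedule: Thu evening→Reyes, Fri morning→Fong, Fri afternoon→Greco, Fri evening→Fong, Sat morning→Reyes, Sat afternoon→Fong.
Total: 43 + 38 + 48 + 38 + 43 + 38 = €248.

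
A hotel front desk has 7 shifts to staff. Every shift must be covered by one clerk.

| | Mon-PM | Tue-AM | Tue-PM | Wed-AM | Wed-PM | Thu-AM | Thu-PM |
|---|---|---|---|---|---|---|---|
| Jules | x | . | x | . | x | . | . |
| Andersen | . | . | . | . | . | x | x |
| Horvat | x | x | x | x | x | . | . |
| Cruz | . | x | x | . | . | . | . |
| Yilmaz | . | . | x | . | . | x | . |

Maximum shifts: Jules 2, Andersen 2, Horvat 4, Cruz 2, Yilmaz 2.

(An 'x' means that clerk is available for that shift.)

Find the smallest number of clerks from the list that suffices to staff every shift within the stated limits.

3

7 slots to fill and no one can take more than 4, so at least ⌈7/4⌉ = 2 clerks are needed.
Any 2 clerks together have capacity at most 4+2 = 6 < 7 slots, so 2 can never suffice.
Jules, Andersen, and Horvat alone can cover everything: Mon-PM→Jules, Tue-AM→Horvat, Tue-PM→Jules, Wed-AM→Horvat, Wed-PM→Horvat, Thu-AM→Andersen, Thu-PM→Andersen.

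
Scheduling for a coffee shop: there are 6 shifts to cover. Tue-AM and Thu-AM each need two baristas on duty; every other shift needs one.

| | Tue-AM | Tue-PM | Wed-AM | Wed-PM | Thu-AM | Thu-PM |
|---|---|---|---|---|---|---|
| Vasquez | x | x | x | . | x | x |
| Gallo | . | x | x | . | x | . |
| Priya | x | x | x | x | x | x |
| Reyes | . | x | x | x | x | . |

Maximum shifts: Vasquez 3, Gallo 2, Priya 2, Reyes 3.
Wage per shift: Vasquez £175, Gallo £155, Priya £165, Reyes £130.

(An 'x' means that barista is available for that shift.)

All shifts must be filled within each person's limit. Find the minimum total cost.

Tue-AM can only be covered by Vasquez and Priya, so that assignment is forced.
Picking the cheapest available barista for each shift independently would cost £1180, but that ignores the shift limits.
An optimal schedule: Tue-AM→Priya+Vasquez, Tue-PM→Reyes, Wed-AM→Gallo, Wed-PM→Reyes, Thu-AM→Reyes+Gallo, Thu-PM→Priya.
Total: 165 + 175 + 130 + 155 + 130 + 130 + 155 + 165 = £1205.

£1205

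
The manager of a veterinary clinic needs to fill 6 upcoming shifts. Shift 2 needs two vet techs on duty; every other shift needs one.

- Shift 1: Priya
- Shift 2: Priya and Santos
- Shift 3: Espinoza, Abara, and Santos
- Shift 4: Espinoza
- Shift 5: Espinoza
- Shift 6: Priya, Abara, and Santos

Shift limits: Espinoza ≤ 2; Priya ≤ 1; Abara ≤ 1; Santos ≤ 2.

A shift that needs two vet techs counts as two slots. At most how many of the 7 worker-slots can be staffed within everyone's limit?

Total capacity across all vet techs is 2+1+1+2 = 6, and 7 slots are needed, so at most 6 can be filled.
An assignment achieving 6: Shift 1→Priya, Shift 2→Santos, Shift 3→Abara, Shift 4→Espinoza, Shift 5→Espinoza, Shift 6→Santos.
Loads: Espinoza 2/2, Priya 1/1, Abara 1/1, Santos 2/2.

6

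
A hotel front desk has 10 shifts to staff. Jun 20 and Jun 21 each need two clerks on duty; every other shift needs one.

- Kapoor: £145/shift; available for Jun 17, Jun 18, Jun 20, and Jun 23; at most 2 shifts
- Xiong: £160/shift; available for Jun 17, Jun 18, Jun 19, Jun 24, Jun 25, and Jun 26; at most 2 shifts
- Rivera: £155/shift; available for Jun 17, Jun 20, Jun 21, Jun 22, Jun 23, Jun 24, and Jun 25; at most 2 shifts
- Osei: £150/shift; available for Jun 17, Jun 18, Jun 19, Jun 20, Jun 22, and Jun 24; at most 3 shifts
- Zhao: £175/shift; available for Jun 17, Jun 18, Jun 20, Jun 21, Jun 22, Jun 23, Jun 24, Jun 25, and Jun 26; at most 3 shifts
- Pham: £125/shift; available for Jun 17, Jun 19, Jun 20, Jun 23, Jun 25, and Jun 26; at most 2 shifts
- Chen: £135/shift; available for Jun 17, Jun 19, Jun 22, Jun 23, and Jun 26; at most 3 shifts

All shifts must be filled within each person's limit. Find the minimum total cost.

£1725

Jun 21 can only be covered by Rivera and Zhao, so that assignment is forced.
Picking the cheapest available clerk for each shift independently would cost £1655, but that ignores the shift limits.
An optimal schedule: Jun 17→Osei, Jun 18→Kapoor, Jun 19→Pham, Jun 20→Kapoor+Osei, Jun 21→Rivera+Zhao, Jun 22→Chen, Jun 23→Chen, Jun 24→Osei, Jun 25→Pham, Jun 26→Chen.
Total: 150 + 145 + 125 + 145 + 150 + 155 + 175 + 135 + 135 + 150 + 125 + 135 = £1725.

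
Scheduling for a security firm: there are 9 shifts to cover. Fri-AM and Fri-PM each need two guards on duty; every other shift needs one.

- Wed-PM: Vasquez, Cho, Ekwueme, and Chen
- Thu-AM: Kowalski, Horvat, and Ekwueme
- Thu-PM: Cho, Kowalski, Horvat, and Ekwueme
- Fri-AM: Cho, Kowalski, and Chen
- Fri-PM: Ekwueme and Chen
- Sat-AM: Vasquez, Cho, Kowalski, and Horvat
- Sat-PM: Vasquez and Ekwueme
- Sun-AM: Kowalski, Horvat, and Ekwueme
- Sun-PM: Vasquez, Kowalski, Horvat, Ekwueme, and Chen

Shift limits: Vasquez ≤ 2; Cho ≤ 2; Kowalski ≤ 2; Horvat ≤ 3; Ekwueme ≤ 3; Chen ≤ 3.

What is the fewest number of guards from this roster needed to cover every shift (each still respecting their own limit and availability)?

11 slots to fill and no one can take more than 3, so at least ⌈11/3⌉ = 4 guards are needed.
Cho, Horvat, Ekwueme, and Chen alone can cover everything: Wed-PM→Ekwueme, Thu-AM→Horvat, Thu-PM→Horvat, Fri-AM→Cho+Chen, Fri-PM→Ekwueme+Chen, Sat-AM→Cho, Sat-PM→Ekwueme, Sun-AM→Horvat, Sun-PM→Chen.

4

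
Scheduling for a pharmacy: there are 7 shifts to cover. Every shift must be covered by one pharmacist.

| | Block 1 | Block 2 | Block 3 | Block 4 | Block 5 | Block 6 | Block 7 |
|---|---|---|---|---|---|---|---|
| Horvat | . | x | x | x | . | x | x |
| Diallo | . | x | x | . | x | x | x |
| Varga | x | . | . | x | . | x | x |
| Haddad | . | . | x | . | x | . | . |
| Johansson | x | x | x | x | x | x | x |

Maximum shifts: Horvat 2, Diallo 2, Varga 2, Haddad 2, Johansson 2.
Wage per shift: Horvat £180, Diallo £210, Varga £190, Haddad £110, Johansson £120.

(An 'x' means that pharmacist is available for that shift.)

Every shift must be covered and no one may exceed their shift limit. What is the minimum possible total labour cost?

£1010

Picking the cheapest available pharmacist for each shift independently would cost £820, but that ignores the shift limits.
An optimal schedule: Block 1→Johansson, Block 2→Johansson, Block 3→Haddad, Block 4→Horvat, Block 5→Haddad, Block 6→Horvat, Block 7→Varga.
Total: 120 + 120 + 110 + 180 + 110 + 180 + 190 = £1010.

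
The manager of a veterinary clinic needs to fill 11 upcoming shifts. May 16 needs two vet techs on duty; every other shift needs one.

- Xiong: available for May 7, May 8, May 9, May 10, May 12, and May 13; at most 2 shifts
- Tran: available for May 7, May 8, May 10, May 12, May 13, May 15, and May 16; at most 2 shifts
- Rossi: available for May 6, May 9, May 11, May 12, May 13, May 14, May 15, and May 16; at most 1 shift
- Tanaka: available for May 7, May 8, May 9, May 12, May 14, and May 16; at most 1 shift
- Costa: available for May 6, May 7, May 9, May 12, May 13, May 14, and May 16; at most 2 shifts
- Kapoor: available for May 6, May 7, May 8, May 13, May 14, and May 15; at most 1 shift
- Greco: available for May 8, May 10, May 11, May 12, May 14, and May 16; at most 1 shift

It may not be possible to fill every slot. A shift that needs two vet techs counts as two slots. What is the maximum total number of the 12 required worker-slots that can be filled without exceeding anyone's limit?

10

Total capacity across all vet techs is 2+2+1+1+2+1+1 = 10, and 12 slots are needed, so at most 10 can be filled.
An assignment achieving 10: May 6→Costa, May 7→Tran, May 8→Tanaka, May 9→Xiong, May 10→Xiong, May 11→Rossi, May 13→Costa, May 14→Kapoor, May 15→Tran, May 16→Greco.
Loads: Xiong 2/2, Tran 2/2, Rossi 1/1, Tanaka 1/1, Costa 2/2, Kapoor 1/1, Greco 1/1.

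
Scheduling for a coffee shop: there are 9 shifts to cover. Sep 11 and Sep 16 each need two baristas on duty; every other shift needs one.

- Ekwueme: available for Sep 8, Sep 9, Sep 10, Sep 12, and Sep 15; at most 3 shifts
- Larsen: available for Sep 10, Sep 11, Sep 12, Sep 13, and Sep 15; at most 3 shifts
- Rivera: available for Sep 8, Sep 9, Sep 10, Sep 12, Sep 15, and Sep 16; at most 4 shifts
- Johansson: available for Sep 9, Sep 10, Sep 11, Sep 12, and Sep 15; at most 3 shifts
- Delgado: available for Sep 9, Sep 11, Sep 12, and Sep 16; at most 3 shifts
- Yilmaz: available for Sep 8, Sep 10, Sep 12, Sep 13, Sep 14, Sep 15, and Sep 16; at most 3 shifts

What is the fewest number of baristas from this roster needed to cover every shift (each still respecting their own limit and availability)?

4

11 slots to fill and no one can take more than 4, so at least ⌈11/4⌉ = 3 baristas are needed.
Any 3 baristas together have capacity at most 4+3+3 = 10 < 11 slots, so 3 can never suffice.
Ekwueme, Larsen, Delgado, and Yilmaz alone can cover everything: Sep 8→Ekwueme, Sep 9→Ekwueme, Sep 10→Ekwueme, Sep 11→Larsen+Delgado, Sep 12→Delgado, Sep 13→Larsen, Sep 14→Yilmaz, Sep 15→Larsen, Sep 16→Delgado+Yilmaz.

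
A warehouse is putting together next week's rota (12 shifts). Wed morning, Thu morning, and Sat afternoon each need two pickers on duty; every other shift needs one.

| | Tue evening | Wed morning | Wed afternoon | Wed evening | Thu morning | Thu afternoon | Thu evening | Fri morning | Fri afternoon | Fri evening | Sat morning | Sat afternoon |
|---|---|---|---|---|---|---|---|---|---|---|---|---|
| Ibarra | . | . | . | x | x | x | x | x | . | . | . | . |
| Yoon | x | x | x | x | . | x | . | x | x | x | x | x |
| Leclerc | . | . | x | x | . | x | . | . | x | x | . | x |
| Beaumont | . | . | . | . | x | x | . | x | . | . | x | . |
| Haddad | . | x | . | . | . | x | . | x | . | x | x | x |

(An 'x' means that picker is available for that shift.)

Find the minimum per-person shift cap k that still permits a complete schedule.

3

With 5 pickers and 15 worker-slots to fill, someone must work at least ⌈15/5⌉ = 3 shifts, so k ≥ 3.
k = 3 works: Tue evening→Yoon, Wed morning→Yoon+Haddad, Wed afternoon→Yoon, Wed evening→Ibarra, Thu morning→Ibarra+Beaumont, Thu afternoon→Haddad, Thu evening→Ibarra, Fri morning→Beaumont, Fri afternoon→Leclerc, Fri evening→Leclerc, Sat morning→Beaumont, Sat afternoon→Leclerc+Haddad.
Loads: Ibarra 3, Yoon 3, Leclerc 3, Beaumont 3, Haddad 3 — all ≤ 3.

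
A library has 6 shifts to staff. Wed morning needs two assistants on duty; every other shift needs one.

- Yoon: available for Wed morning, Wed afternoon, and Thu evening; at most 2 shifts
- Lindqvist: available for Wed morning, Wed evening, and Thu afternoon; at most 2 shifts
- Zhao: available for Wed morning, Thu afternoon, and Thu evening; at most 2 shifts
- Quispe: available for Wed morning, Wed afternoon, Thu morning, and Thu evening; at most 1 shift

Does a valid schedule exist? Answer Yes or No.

Yes

Wed evening can only be covered by Lindqvist, so that assignment is forced.
Thu morning can only be covered by Quispe, so that assignment is forced.
One valid schedule: Wed morning→Yoon+Zhao, Wed afternoon→Yoon, Wed evening→Lindqvist, Thu morning→Quispe, Thu afternoon→Lindqvist, Thu evening→Zhao.
Loads: Yoon 2/2, Lindqvist 2/2, Zhao 2/2, Quispe 1/1 — all within limits.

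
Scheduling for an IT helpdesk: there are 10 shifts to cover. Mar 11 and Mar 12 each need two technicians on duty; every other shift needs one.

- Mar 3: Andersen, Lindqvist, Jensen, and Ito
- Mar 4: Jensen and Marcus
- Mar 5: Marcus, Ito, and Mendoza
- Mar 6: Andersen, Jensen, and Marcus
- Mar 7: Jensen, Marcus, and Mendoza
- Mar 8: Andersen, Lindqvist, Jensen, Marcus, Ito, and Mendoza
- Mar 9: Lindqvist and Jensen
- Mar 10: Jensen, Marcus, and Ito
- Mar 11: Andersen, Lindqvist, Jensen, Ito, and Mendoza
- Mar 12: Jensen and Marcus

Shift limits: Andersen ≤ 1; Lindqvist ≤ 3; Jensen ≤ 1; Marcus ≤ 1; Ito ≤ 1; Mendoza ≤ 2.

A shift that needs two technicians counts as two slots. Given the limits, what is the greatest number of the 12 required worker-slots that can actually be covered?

Total capacity across all technicians is 1+3+1+1+1+2 = 9, and 12 slots are needed, so at most 9 can be filled.
An assignment achieving 9: Mar 3→Lindqvist, Mar 4→Jensen, Mar 5→Ito, Mar 6→Andersen, Mar 7→Mendoza, Mar 9→Lindqvist, Mar 11→Lindqvist+Mendoza, Mar 12→Marcus.
Loads: Andersen 1/1, Lindqvist 3/3, Jensen 1/1, Marcus 1/1, Ito 1/1, Mendoza 2/2.

9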